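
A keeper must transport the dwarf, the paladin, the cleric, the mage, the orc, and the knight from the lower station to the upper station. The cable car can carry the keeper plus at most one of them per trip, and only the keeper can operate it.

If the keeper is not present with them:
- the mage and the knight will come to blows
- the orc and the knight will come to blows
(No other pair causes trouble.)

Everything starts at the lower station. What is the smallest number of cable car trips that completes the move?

13

Counting alone: the keeper can take at most 1 across per trip to the upper station, so moving all 6 needs at least 6 loaded trips out, with a return between consecutive ones — at least 11 crossings.
The safety rule pushes this higher. Following every safe sequence of crossings, the most of the 6 that can be at the upper station as the cable car arrives there on crossing 11 is 5 — never all 6.
So no plan with fewer than 13 crossings exists, and this one achieves 13:
1. Keeper goes to the upper station with the knight.
2. Keeper goes back to the lower station alone.
3. Keeper goes to the upper station with the dwarf.
4. Keeper goes back to the lower station alone.
5. Keeper goes to the upper station with the paladin.
6. Keeper goes back to the lower station alone.
7. Keeper goes to the upper station with the cleric.
8. Keeper goes back to the lower station alone.
9. Keeper goes to the upper station with the mage.
10. Keeper goes back to the lower station with the knight.
11. Keeper goes to the upper station with the orc.
12. Keeper goes back to the lower station alone.
13. Keeper goes to the upper station with the knight.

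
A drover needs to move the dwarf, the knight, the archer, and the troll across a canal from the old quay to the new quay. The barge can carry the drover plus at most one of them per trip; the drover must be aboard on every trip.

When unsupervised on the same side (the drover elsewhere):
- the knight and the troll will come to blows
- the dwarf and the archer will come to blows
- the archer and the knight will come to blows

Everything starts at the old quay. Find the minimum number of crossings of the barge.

impossible

Whatever the first load, the items left behind include a forbidden pair without the drover. No opening move is safe, so no plan exists.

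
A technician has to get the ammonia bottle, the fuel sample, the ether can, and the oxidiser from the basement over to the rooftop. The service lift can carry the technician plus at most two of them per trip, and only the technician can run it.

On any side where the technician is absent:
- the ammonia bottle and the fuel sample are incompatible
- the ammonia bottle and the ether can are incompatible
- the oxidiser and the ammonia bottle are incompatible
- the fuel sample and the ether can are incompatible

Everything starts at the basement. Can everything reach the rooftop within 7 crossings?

Yes — this plan uses 5 crossings (≤ 7):
1. Technician goes to the rooftop with the ammonia bottle and the fuel sample.  [the basement: the ether can, the oxidiser | the rooftop: the ammonia bottle, the fuel sample]
2. Technician goes back to the basement with the ammonia bottle.  [the basement: the ammonia bottle, the ether can, the oxidiser | the rooftop: the fuel sample]
3. Technician goes to the rooftop with the ammonia bottle and the oxidiser.  [the basement: the ether can | the rooftop: the ammonia bottle, the fuel sample, the oxidiser]
4. Technician goes back to the basement with the ammonia bottle.  [the basement: the ammonia bottle, the ether can | the rooftop: the fuel sample, the oxidiser]
5. Technician goes to the rooftop with the ammonia bottle and the ether can.  [the basement: — | the rooftop: the ammonia bottle, the ether can, the fuel sample, the oxidiser]

Yes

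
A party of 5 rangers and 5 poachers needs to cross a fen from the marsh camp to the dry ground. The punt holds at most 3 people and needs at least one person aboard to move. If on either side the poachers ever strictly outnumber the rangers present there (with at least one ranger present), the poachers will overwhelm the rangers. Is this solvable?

Yes

1. 2 poachers → the dry ground.  (the marsh camp: 5R 3P; the dry ground: 0R 2P)
2. 1 poacher ← the marsh camp.  (the marsh camp: 5R 4P; the dry ground: 0R 1P)
3. 3 poachers → the dry ground.  (the marsh camp: 5R 1P; the dry ground: 0R 4P)
4. 1 poacher ← the marsh camp.  (the marsh camp: 5R 2P; the dry ground: 0R 3P)
5. 3 rangers → the dry ground.  (the marsh camp: 2R 2P; the dry ground: 3R 3P)
6. 1 ranger and 1 poacher ← the marsh camp.  (the marsh camp: 3R 3P; the dry ground: 2R 2P)
7. 3 rangers → the dry ground.  (the marsh camp: 0R 3P; the dry ground: 5R 2P)
8. 1 poacher ← the marsh camp.  (the marsh camp: 0R 4P; the dry ground: 5R 1P)
9. 2 poachers → the dry ground.  (the marsh camp: 0R 2P; the dry ground: 5R 3P)
10. 1 poacher ← the marsh camp.  (the marsh camp: 0R 3P; the dry ground: 5R 2P)
11. 3 poachers → the dry ground.  (the marsh camp: 0R 0P; the dry ground: 5R 5P)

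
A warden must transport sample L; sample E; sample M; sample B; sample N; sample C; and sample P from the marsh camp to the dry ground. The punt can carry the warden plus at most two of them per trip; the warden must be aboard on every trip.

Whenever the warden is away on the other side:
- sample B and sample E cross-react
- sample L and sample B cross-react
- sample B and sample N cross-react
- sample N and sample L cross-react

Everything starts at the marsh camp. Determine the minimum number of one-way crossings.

Counting alone: the warden can take at most 2 across per trip to the dry ground, so moving all 7 needs at least 4 loaded trips out, with a return between consecutive ones — at least 7 crossings.
The safety rule pushes this higher. Following every safe sequence of crossings, the most of the 7 that can be at the dry ground as the punt arrives there on crossings 7, 9 is 5, 6 respectively — never all 7.
So no plan with fewer than 11 crossings exists, and this one achieves 11:
1. Warden goes to the dry ground with sample B and sample L.
2. Warden goes back to the marsh camp with sample L.
3. Warden goes to the dry ground with sample E and sample L.
4. Warden goes back to the marsh camp with sample B.
5. Warden goes to the dry ground with sample B and sample M.
6. Warden goes back to the marsh camp with sample B.
7. Warden goes to the dry ground with sample B and sample C.
8. Warden goes back to the marsh camp with sample B.
9. Warden goes to the dry ground with sample B and sample P.
10. Warden goes back to the marsh camp with sample B.
11. Warden goes to the dry ground with sample B and sample N.

11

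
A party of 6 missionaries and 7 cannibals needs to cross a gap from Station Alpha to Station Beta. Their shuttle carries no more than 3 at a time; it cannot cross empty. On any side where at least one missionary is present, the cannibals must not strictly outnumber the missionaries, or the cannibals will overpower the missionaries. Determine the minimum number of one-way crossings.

impossible

The cannibals already outnumber the missionaries at Station Alpha before anyone moves, so the starting position itself is disallowed.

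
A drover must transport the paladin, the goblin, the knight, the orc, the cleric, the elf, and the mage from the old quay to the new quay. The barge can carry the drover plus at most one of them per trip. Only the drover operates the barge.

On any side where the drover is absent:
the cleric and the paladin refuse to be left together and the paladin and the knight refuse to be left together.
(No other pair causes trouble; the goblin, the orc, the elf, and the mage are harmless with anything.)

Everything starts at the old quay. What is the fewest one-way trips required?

Counting alone: the drover can take at most 1 across per trip to the new quay, so moving all 7 needs at least 7 loaded trips out, with a return between consecutive ones — at least 13 crossings.
The safety rule pushes this higher. Following every safe sequence of crossings, the most of the 7 that can be at the new quay as the barge arrives there on crossing 13 is 6 — never all 7.
So no plan with fewer than 15 crossings exists, and this one achieves 15:
1. Drover goes to the new quay with the paladin.  [the old quay: the cleric, the elf, the goblin, the knight, the mage, the orc | the new quay: the paladin]
2. Drover goes back to the old quay alone.  [the old quay: the cleric, the elf, the goblin, the knight, the mage, the orc | the new quay: the paladin]
3. Drover goes to the new quay with the goblin.  [the old quay: the cleric, the elf, the knight, the mage, the orc | the new quay: the goblin, the paladin]
4. Drover goes back to the old quay alone.  [the old quay: the cleric, the elf, the knight, the mage, the orc | the new quay: the goblin, the paladin]
5. Drover goes to the new quay with the knight.  [the old quay: the cleric, the elf, the mage, the orc | the new quay: the goblin, the knight, the paladin]
6. Drover goes back to the old quay with the paladin.  [the old quay: the cleric, the elf, the mage, the orc, the paladin | the new quay: the goblin, the knight]
7. Drover goes to the new quay with the cleric.  [the old quay: the elf, the mage, the orc, the paladin | the new quay: the cleric, the goblin, the knight]
8. Drover goes back to the old quay alone.  [the old quay: the elf, the mage, the orc, the paladin | the new quay: the cleric, the goblin, the knight]
9. Drover goes to the new quay with the orc.  [the old quay: the elf, the mage, the paladin | the new quay: the cleric, the goblin, the knight, the orc]
10. Drover goes back to the old quay alone.  [the old quay: the elf, the mage, the paladin | the new quay: the cleric, the goblin, the knight, the orc]
11. Drover goes to the new quay with the elf.  [the old quay: the mage, the paladin | the new quay: the cleric, the elf, the goblin, the knight, the orc]
12. Drover goes back to the old quay alone.  [the old quay: the mage, the paladin | the new quay: the cleric, the elf, the goblin, the knight, the orc]
13. Drover goes to the new quay with the mage.  [the old quay: the paladin | the new quay: the cleric, the elf, the goblin, the knight, the mage, the orc]
14. Drover goes back to the old quay alone.  [the old quay: the paladin | the new quay: the cleric, the elf, the goblin, the knight, the mage, the orc]
15. Drover goes to the new quay with the paladin.  [the old quay: — | the new quay: the cleric, the elf, the goblin, the knight, the mage, the orc, the paladin]

15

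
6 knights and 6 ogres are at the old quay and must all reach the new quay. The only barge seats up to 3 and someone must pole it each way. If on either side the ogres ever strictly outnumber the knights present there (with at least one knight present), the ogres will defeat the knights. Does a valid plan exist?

No

Following every safe sequence of crossings from the start, the most of the 12 that can be at the new quay as the barge arrives there on crossings 1, 3, 5 is 3, 5, 6 respectively; the best ever achieved is 6 of 12.
From crossing 7 on, no configuration arises that was not already reachable earlier: only 17 distinct safe configurations (who is on which side, and where the barge is) can ever be reached, none of them has everyone across, and every continuation just revisits them. They are: 0 knights + 0 ogres across (barge back at the start); 0 knights + 1 ogre across (barge there); 0 knights + 1 ogre across (barge back at the start); 0 knights + 2 ogres across (barge there); 0 knights + 2 ogres across (barge back at the start); 0 knights + 3 ogres across (barge there); 0 knights + 3 ogres across (barge back at the start); 0 knights + 4 ogres across (barge there); 0 knights + 4 ogres across (barge back at the start); 0 knights + 5 ogres across (barge there); 0 knights + 5 ogres across (barge back at the start); 0 knights + 6 ogres across (barge there); 1 knight + 1 ogre across (barge there); 1 knight + 1 ogre across (barge back at the start); 2 knights + 2 ogres across (barge there); 2 knights + 2 ogres across (barge back at the start); 3 knights + 3 ogres across (barge there). So no valid plan exists.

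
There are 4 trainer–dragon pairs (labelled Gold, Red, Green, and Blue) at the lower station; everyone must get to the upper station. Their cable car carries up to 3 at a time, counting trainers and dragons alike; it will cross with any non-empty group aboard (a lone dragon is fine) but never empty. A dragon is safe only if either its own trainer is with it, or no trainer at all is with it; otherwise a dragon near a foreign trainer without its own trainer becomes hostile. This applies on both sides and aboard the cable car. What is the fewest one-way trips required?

Counting alone: each trip to the upper station takes at most 3 across and each return brings at least 1 back, so after t trips out (and t−1 returns) at most 3t − (t−1) of the 8 are across; that first reaches 8 at t = 4, so at least 7 crossings are needed.
The safety rule pushes this higher. Following every safe sequence of crossings, the most of the 8 that can be at the upper station as the cable car arrives there on crossing 7 is 7 — never all 8.
So no plan with fewer than 9 crossings exists, and this one achieves 9:
1. dragon Gold and trainer Gold cross → the upper station.
2. trainer Gold crosses ← the lower station.
3. dragon Red, trainer Gold, and trainer Red cross → the upper station.
4. dragon Gold and trainer Gold cross ← the lower station.
5. trainer Blue, trainer Gold, and trainer Green cross → the upper station.
6. dragon Red crosses ← the lower station.
7. dragon Gold and dragon Red cross → the upper station.
8. dragon Gold crosses ← the lower station.
9. dragon Blue, dragon Gold, and dragon Green cross → the upper station.

9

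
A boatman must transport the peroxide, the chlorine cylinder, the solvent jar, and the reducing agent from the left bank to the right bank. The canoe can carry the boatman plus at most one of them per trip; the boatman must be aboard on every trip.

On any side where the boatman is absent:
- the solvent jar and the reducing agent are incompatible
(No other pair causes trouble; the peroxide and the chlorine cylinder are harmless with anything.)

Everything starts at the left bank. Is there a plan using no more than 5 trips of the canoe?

No

Counting alone: the boatman can take at most 1 across per trip to the right bank, so moving all 4 needs at least 4 loaded trips out, with a return between consecutive ones — at least 7 crossings.
Since 5 < 7, 5 crossings cannot be enough. (The shortest complete plan in fact takes 7:)
1. Boatman goes to the right bank with the solvent jar.
2. Boatman goes back to the left bank alone.
3. Boatman goes to the right bank with the peroxide.
4. Boatman goes back to the left bank alone.
5. Boatman goes to the right bank with the chlorine cylinder.
6. Boatman goes back to the left bank alone.
7. Boatman goes to the right bank with the reducing agent.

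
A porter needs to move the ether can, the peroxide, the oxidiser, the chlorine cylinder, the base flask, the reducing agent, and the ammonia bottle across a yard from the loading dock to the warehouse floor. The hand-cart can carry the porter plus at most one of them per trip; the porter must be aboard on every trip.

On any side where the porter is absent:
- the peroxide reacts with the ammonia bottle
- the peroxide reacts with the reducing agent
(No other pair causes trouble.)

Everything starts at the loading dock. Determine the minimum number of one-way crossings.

Counting alone: the porter can take at most 1 across per trip to the warehouse floor, so moving all 7 needs at least 7 loaded trips out, with a return between consecutive ones — at least 13 crossings.
The safety rule pushes this higher. Following every safe sequence of crossings, the most of the 7 that can be at the warehouse floor as the hand-cart arrives there on crossing 13 is 6 — never all 7.
So no plan with fewer than 15 crossings exists, and this one achieves 15:
1. Porter goes to the warehouse floor with the peroxide.  [the loading dock: the ammonia bottle, the base flask, the chlorine cylinder, the ether can, the oxidiser, the reducing agent | the warehouse floor: the peroxide]
2. Porter goes back to the loading dock alone.  [the loading dock: the ammonia bottle, the base flask, the chlorine cylinder, the ether can, the oxidiser, the reducing agent | the warehouse floor: the peroxide]
3. Porter goes to the warehouse floor with the ether can.  [the loading dock: the ammonia bottle, the base flask, the chlorine cylinder, the oxidiser, the reducing agent | the warehouse floor: the ether can, the peroxide]
4. Porter goes back to the loading dock alone.  [the loading dock: the ammonia bottle, the base flask, the chlorine cylinder, the oxidiser, the reducing agent | the warehouse floor: the ether can, the peroxide]
5. Porter goes to the warehouse floor with the oxidiser.  [the loading dock: the ammonia bottle, the base flask, the chlorine cylinder, the reducing agent | the warehouse floor: the ether can, the oxidiser, the peroxide]
6. Porter goes back to the loading dock alone.  [the loading dock: the ammonia bottle, the base flask, the chlorine cylinder, the reducing agent | the warehouse floor: the ether can, the oxidiser, the peroxide]
7. Porter goes to the warehouse floor with the chlorine cylinder.  [the loading dock: the ammonia bottle, the base flask, the reducing agent | the warehouse floor: the chlorine cylinder, the ether can, the oxidiser, the peroxide]
8. Porter goes back to the loading dock alone.  [the loading dock: the ammonia bottle, the base flask, the reducing agent | the warehouse floor: the chlorine cylinder, the ether can, the oxidiser, the peroxide]
9. Porter goes to the warehouse floor with the base flask.  [the loading dock: the ammonia bottle, the reducing agent | the warehouse floor: the base flask, the chlorine cylinder, the ether can, the oxidiser, the peroxide]
10. Porter goes back to the loading dock alone.  [the loading dock: the ammonia bottle, the reducing agent | the warehouse floor: the base flask, the chlorine cylinder, the ether can, the oxidiser, the peroxide]
11. Porter goes to the warehouse floor with the reducing agent.  [the loading dock: the ammonia bottle | the warehouse floor: the base flask, the chlorine cylinder, the ether can, the oxidiser, the peroxide, the reducing agent]
12. Porter goes back to the loading dock with the peroxide.  [the loading dock: the ammonia bottle, the peroxide | the warehouse floor: the base flask, the chlorine cylinder, the ether can, the oxidiser, the reducing agent]
13. Porter goes to the warehouse floor with the ammonia bottle.  [the loading dock: the peroxide | the warehouse floor: the ammonia bottle, the base flask, the chlorine cylinder, the ether can, the oxidiser, the reducing agent]
14. Porter goes back to the loading dock alone.  [the loading dock: the peroxide | the warehouse floor: the ammonia bottle, the base flask, the chlorine cylinder, the ether can, the oxidiser, the reducing agent]
15. Porter goes to the warehouse floor with the peroxide.  [the loading dock: — | the warehouse floor: the ammonia bottle, the base flask, the chlorine cylinder, the ether can, the oxidiser, the peroxide, the reducing agent]

15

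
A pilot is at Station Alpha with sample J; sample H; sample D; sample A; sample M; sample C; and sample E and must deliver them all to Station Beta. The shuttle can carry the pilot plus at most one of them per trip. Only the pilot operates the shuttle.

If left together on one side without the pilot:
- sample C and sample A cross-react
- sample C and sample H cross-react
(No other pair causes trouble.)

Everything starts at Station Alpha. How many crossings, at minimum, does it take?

15

Counting alone: the pilot can take at most 1 across per trip to Station Beta, so moving all 7 needs at least 7 loaded trips out, with a return between consecutive ones — at least 13 crossings.
The safety rule pushes this higher. Following every safe sequence of crossings, the most of the 7 that can be at Station Beta as the shuttle arrives there on crossing 13 is 6 — never all 7.
So no plan with fewer than 15 crossings exists, and this one achieves 15:
1. Pilot goes to Station Beta with sample C.  [Station Alpha: sample A, sample D, sample E, sample H, sample J, sample M | Station Beta: sample C]
2. Pilot goes back to Station Alpha alone.  [Station Alpha: sample A, sample D, sample E, sample H, sample J, sample M | Station Beta: sample C]
3. Pilot goes to Station Beta with sample J.  [Station Alpha: sample A, sample D, sample E, sample H, sample M | Station Beta: sample C, sample J]
4. Pilot goes back to Station Alpha alone.  [Station Alpha: sample A, sample D, sample E, sample H, sample M | Station Beta: sample C, sample J]
5. Pilot goes to Station Beta with sample H.  [Station Alpha: sample A, sample D, sample E, sample M | Station Beta: sample C, sample H, sample J]
6. Pilot goes back to Station Alpha with sample C.  [Station Alpha: sample A, sample C, sample D, sample E, sample M | Station Beta: sample H, sample J]
7. Pilot goes to Station Beta with sample A.  [Station Alpha: sample C, sample D, sample E, sample M | Station Beta: sample A, sample H, sample J]
8. Pilot goes back to Station Alpha alone.  [Station Alpha: sample C, sample D, sample E, sample M | Station Beta: sample A, sample H, sample J]
9. Pilot goes to Station Beta with sample D.  [Station Alpha: sample C, sample E, sample M | Station Beta: sample A, sample D, sample H, sample J]
10. Pilot goes back to Station Alpha alone.  [Station Alpha: sample C, sample E, sample M | Station Beta: sample A, sample D, sample H, sample J]
11. Pilot goes to Station Beta with sample M.  [Station Alpha: sample C, sample E | Station Beta: sample A, sample D, sample H, sample J, sample M]
12. Pilot goes back to Station Alpha alone.  [Station Alpha: sample C, sample E | Station Beta: sample A, sample D, sample H, sample J, sample M]
13. Pilot goes to Station Beta with sample E.  [Station Alpha: sample C | Station Beta: sample A, sample D, sample E, sample H, sample J, sample M]
14. Pilot goes back to Station Alpha alone.  [Station Alpha: sample C | Station Beta: sample A, sample D, sample E, sample H, sample J, sample M]
15. Pilot goes to Station Beta with sample C.  [Station Alpha: — | Station Beta: sample A, sample C, sample D, sample E, sample H, sample J, sample M]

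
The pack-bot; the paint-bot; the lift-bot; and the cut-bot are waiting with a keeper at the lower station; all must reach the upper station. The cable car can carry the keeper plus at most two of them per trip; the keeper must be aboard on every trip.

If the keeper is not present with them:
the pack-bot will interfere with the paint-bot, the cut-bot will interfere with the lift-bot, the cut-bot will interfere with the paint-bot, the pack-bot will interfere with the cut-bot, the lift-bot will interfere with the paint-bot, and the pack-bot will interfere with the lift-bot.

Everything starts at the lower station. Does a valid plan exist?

Whatever the first load, the items left behind include a forbidden pair without the keeper. No opening move is safe, so no plan exists.

No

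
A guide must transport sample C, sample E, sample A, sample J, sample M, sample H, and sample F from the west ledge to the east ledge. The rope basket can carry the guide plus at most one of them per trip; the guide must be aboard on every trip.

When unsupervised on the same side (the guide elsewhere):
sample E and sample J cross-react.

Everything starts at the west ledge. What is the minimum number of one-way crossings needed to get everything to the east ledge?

13

Counting alone: the guide can take at most 1 across per trip to the east ledge, so moving all 7 needs at least 7 loaded trips out, with a return between consecutive ones — at least 13 crossings.
The plan below uses exactly 13 crossings, so it is optimal:
1. Guide goes to the east ledge with sample E.  [the west ledge: sample A, sample C, sample F, sample H, sample J, sample M | the east ledge: sample E]
2. Guide goes back to the west ledge alone.  [the west ledge: sample A, sample C, sample F, sample H, sample J, sample M | the east ledge: sample E]
3. Guide goes to the east ledge with sample C.  [the west ledge: sample A, sample F, sample H, sample J, sample M | the east ledge: sample C, sample E]
4. Guide goes back to the west ledge alone.  [the west ledge: sample A, sample F, sample H, sample J, sample M | the east ledge: sample C, sample E]
5. Guide goes to the east ledge with sample A.  [the west ledge: sample F, sample H, sample J, sample M | the east ledge: sample A, sample C, sample E]
6. Guide goes back to the west ledge alone.  [the west ledge: sample F, sample H, sample J, sample M | the east ledge: sample A, sample C, sample E]
7. Guide goes to the east ledge with sample M.  [the west ledge: sample F, sample H, sample J | the east ledge: sample A, sample C, sample E, sample M]
8. Guide goes back to the west ledge alone.  [the west ledge: sample F, sample H, sample J | the east ledge: sample A, sample C, sample E, sample M]
9. Guide goes to the east ledge with sample H.  [the west ledge: sample F, sample J | the east ledge: sample A, sample C, sample E, sample H, sample M]
10. Guide goes back to the west ledge alone.  [the west ledge: sample F, sample J | the east ledge: sample A, sample C, sample E, sample H, sample M]
11. Guide goes to the east ledge with sample F.  [the west ledge: sample J | the east ledge: sample A, sample C, sample E, sample F, sample H, sample M]
12. Guide goes back to the west ledge alone.  [the west ledge: sample J | the east ledge: sample A, sample C, sample E, sample F, sample H, sample M]
13. Guide goes to the east ledge with sample J.  [the west ledge: — | the east ledge: sample A, sample C, sample E, sample F, sample H, sample J, sample M]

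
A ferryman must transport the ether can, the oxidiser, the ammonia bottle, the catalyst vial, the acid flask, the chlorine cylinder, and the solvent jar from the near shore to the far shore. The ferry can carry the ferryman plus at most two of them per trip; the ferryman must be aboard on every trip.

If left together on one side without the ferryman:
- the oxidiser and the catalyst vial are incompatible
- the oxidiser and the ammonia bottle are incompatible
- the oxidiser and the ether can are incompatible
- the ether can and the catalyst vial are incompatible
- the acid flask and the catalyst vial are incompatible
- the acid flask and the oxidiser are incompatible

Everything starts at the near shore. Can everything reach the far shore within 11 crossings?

Yes

Yes — this plan uses 11 crossings (≤ 11):
1. Ferryman goes to the far shore with the catalyst vial and the oxidiser.
2. Ferryman goes back to the near shore with the oxidiser.
3. Ferryman goes to the far shore with the ammonia bottle and the oxidiser.
4. Ferryman goes back to the near shore with the oxidiser.
5. Ferryman goes to the far shore with the acid flask and the ether can.
6. Ferryman goes back to the near shore with the catalyst vial.
7. Ferryman goes to the far shore with the chlorine cylinder and the oxidiser.
8. Ferryman goes back to the near shore with the oxidiser.
9. Ferryman goes to the far shore with the oxidiser and the solvent jar.
10. Ferryman goes back to the near shore with the oxidiser.
11. Ferryman goes to the far shore with the catalyst vial and the oxidiser.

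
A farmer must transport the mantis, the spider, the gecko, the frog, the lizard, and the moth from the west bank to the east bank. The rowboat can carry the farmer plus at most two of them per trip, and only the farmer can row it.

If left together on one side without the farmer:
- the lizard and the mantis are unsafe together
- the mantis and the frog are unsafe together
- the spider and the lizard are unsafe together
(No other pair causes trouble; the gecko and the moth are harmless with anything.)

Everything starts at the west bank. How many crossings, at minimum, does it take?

5

Counting alone: the farmer can take at most 2 across per trip to the east bank, so moving all 6 needs at least 3 loaded trips out, with a return between consecutive ones — at least 5 crossings.
The plan below uses exactly 5 crossings, so it is optimal:
1. Farmer goes to the east bank with the mantis and the spider.  [the west bank: the frog, the gecko, the lizard, the moth | the east bank: the mantis, the spider]
2. Farmer goes back to the west bank alone.  [the west bank: the frog, the gecko, the lizard, the moth | the east bank: the mantis, the spider]
3. Farmer goes to the east bank with the gecko and the moth.  [the west bank: the frog, the lizard | the east bank: the gecko, the mantis, the moth, the spider]
4. Farmer goes back to the west bank alone.  [the west bank: the frog, the lizard | the east bank: the gecko, the mantis, the moth, the spider]
5. Farmer goes to the east bank with the frog and the lizard.  [the west bank: — | the east bank: the frog, the gecko, the lizard, the mantis, the moth, the spider]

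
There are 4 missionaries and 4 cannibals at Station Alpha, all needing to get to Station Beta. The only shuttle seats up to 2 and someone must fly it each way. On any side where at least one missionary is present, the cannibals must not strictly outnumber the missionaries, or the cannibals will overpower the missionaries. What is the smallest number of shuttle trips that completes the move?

impossible

Following every safe sequence of crossings from the start, the most of the 8 that can be at Station Beta as the shuttle arrives there on crossings 1, 3, 5 is 2, 3, 4 respectively; the best ever achieved is 4 of 8.
From crossing 7 on, no configuration arises that was not already reachable earlier: only 11 distinct safe configurations (who is on which side, and where the shuttle is) can ever be reached, none of them has everyone across, and every continuation just revisits them. They are: 0 missionaries + 0 cannibals across (shuttle back at the start); 0 missionaries + 1 cannibal across (shuttle there); 0 missionaries + 1 cannibal across (shuttle back at the start); 0 missionaries + 2 cannibals across (shuttle there); 0 missionaries + 2 cannibals across (shuttle back at the start); 0 missionaries + 3 cannibals across (shuttle there); 0 missionaries + 3 cannibals across (shuttle back at the start); 0 missionaries + 4 cannibals across (shuttle there); 1 missionary + 1 cannibal across (shuttle there); 1 missionary + 1 cannibal across (shuttle back at the start); 2 missionaries + 2 cannibals across (shuttle there). So no valid plan exists.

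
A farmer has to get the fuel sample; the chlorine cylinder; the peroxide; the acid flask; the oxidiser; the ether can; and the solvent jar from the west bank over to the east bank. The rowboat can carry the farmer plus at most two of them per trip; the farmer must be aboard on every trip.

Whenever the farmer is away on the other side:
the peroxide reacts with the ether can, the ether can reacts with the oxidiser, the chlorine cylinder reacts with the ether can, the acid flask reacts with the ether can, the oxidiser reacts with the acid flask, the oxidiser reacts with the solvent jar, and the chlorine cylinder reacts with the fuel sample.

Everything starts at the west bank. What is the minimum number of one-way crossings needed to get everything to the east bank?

impossible

Whatever the first load, the items left behind include a forbidden pair without the farmer. No opening move is safe, so no plan exists.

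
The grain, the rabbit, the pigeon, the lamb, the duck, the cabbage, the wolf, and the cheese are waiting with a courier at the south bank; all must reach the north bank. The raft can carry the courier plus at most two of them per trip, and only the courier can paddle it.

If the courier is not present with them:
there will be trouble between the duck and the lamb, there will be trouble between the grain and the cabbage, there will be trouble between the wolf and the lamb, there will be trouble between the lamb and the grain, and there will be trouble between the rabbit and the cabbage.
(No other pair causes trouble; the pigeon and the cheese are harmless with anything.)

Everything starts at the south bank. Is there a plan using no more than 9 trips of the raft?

Yes

Yes — this plan uses 9 crossings (≤ 9):
1. Courier goes to the north bank with the cabbage and the lamb.  [the south bank: the cheese, the duck, the grain, the pigeon, the rabbit, the wolf | the north bank: the cabbage, the lamb]
2. Courier goes back to the south bank alone.  [the south bank: the cheese, the duck, the grain, the pigeon, the rabbit, the wolf | the north bank: the cabbage, the lamb]
3. Courier goes to the north bank with the grain and the rabbit.  [the south bank: the cheese, the duck, the pigeon, the wolf | the north bank: the cabbage, the grain, the lamb, the rabbit]
4. Courier goes back to the south bank with the cabbage and the lamb.  [the south bank: the cabbage, the cheese, the duck, the lamb, the pigeon, the wolf | the north bank: the grain, the rabbit]
5. Courier goes to the north bank with the duck and the wolf.  [the south bank: the cabbage, the cheese, the lamb, the pigeon | the north bank: the duck, the grain, the rabbit, the wolf]
6. Courier goes back to the south bank alone.  [the south bank: the cabbage, the cheese, the lamb, the pigeon | the north bank: the duck, the grain, the rabbit, the wolf]
7. Courier goes to the north bank with the cheese and the pigeon.  [the south bank: the cabbage, the lamb | the north bank: the cheese, the duck, the grain, the pigeon, the rabbit, the wolf]
8. Courier goes back to the south bank alone.  [the south bank: the cabbage, the lamb | the north bank: the cheese, the duck, the grain, the pigeon, the rabbit, the wolf]
9. Courier goes to the north bank with the cabbage and the lamb.  [the south bank: — | the north bank: the cabbage, the cheese, the duck, the grain, the lamb, the pigeon, the rabbit, the wolf]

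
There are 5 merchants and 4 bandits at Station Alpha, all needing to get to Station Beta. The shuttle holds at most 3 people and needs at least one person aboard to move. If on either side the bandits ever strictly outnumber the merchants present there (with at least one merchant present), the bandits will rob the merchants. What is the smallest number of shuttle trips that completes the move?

7

Counting alone: each trip to Station Beta takes at most 3 across and each return brings at least 1 back, so after t trips out (and t−1 returns) at most 3t − (t−1) of the 9 are across; that first reaches 9 at t = 4, so at least 7 crossings are needed.
The plan below uses exactly 7 crossings, so it is optimal:
1. 3 bandits → Station Beta.  (Station Alpha: 5M 1B; Station Beta: 0M 3B)
2. 1 bandit ← Station Alpha.  (Station Alpha: 5M 2B; Station Beta: 0M 2B)
3. 3 merchants → Station Beta.  (Station Alpha: 2M 2B; Station Beta: 3M 2B)
4. 1 merchant ← Station Alpha.  (Station Alpha: 3M 2B; Station Beta: 2M 2B)
5. 2 merchants and 1 bandit → Station Beta.  (Station Alpha: 1M 1B; Station Beta: 4M 3B)
6. 1 merchant ← Station Alpha.  (Station Alpha: 2M 1B; Station Beta: 3M 3B)
7. 2 merchants and 1 bandit → Station Beta.  (Station Alpha: 0M 0B; Station Beta: 5M 4B)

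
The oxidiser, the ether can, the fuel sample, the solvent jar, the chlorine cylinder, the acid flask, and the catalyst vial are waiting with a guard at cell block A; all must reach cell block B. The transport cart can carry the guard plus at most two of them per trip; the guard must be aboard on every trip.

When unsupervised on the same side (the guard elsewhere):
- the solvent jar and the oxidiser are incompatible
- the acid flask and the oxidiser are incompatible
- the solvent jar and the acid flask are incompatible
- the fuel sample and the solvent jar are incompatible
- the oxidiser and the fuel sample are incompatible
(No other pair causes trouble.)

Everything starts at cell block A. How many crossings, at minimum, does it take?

Counting alone: the guard can take at most 2 across per trip to cell block B, so moving all 7 needs at least 4 loaded trips out, with a return between consecutive ones — at least 7 crossings.
The safety rule pushes this higher. Following every safe sequence of crossings, the most of the 7 that can be at cell block B as the transport cart arrives there on crossings 7, 9 is 5, 6 respectively — never all 7.
So no plan with fewer than 11 crossings exists, and this one achieves 11:
1. Guard goes to cell block B with the oxidiser and the solvent jar.  [cell block A: the acid flask, the catalyst vial, the chlorine cylinder, the ether can, the fuel sample | cell block B: the oxidiser, the solvent jar]
2. Guard goes back to cell block A with the oxidiser.  [cell block A: the acid flask, the catalyst vial, the chlorine cylinder, the ether can, the fuel sample, the oxidiser | cell block B: the solvent jar]
3. Guard goes to cell block B with the ether can and the oxidiser.  [cell block A: the acid flask, the catalyst vial, the chlorine cylinder, the fuel sample | cell block B: the ether can, the oxidiser, the solvent jar]
4. Guard goes back to cell block A with the oxidiser.  [cell block A: the acid flask, the catalyst vial, the chlorine cylinder, the fuel sample, the oxidiser | cell block B: the ether can, the solvent jar]
5. Guard goes to cell block B with the chlorine cylinder and the oxidiser.  [cell block A: the acid flask, the catalyst vial, the fuel sample | cell block B: the chlorine cylinder, the ether can, the oxidiser, the solvent jar]
6. Guard goes back to cell block A with the oxidiser.  [cell block A: the acid flask, the catalyst vial, the fuel sample, the oxidiser | cell block B: the chlorine cylinder, the ether can, the solvent jar]
7. Guard goes to cell block B with the catalyst vial and the oxidiser.  [cell block A: the acid flask, the fuel sample | cell block B: the catalyst vial, the chlorine cylinder, the ether can, the oxidiser, the solvent jar]
8. Guard goes back to cell block A with the oxidiser.  [cell block A: the acid flask, the fuel sample, the oxidiser | cell block B: the catalyst vial, the chlorine cylinder, the ether can, the solvent jar]
9. Guard goes to cell block B with the acid flask and the fuel sample.  [cell block A: the oxidiser | cell block B: the acid flask, the catalyst vial, the chlorine cylinder, the ether can, the fuel sample, the solvent jar]
10. Guard goes back to cell block A with the solvent jar.  [cell block A: the oxidiser, the solvent jar | cell block B: the acid flask, the catalyst vial, the chlorine cylinder, the ether can, the fuel sample]
11. Guard goes to cell block B with the oxidiser and the solvent jar.  [cell block A: — | cell block B: the acid flask, the catalyst vial, the chlorine cylinder, the ether can, the fuel sample, the oxidiser, the solvent jar]

11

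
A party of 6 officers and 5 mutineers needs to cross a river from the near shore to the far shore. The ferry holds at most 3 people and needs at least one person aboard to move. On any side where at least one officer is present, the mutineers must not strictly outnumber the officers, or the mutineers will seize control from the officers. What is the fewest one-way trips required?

9

Counting alone: each trip to the far shore takes at most 3 across and each return brings at least 1 back, so after t trips out (and t−1 returns) at most 3t − (t−1) of the 11 are across; that first reaches 11 at t = 5, so at least 9 crossings are needed.
The plan below uses exactly 9 crossings, so it is optimal:
1. 3 mutineers → the far shore.  (the near shore: 6O 2M; the far shore: 0O 3M)
2. 1 mutineer ← the near shore.  (the near shore: 6O 3M; the far shore: 0O 2M)
3. 3 officers → the far shore.  (the near shore: 3O 3M; the far shore: 3O 2M)
4. 1 officer ← the near shore.  (the near shore: 4O 3M; the far shore: 2O 2M)
5. 2 officers and 1 mutineer → the far shore.  (the near shore: 2O 2M; the far shore: 4O 3M)
6. 1 officer ← the near shore.  (the near shore: 3O 2M; the far shore: 3O 3M)
7. 2 officers and 1 mutineer → the far shore.  (the near shore: 1O 1M; the far shore: 5O 4M)
8. 1 officer ← the near shore.  (the near shore: 2O 1M; the far shore: 4O 4M)
9. 2 officers and 1 mutineer → the far shore.  (the near shore: 0O 0M; the far shore: 6O 5M)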